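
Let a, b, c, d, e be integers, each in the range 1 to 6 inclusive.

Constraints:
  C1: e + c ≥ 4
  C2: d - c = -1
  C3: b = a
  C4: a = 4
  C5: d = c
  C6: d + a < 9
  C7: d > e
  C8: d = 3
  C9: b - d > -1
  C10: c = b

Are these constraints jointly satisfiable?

Constraint 8 fixes d = 3 and constraint 4 fixes a = 4. Constraints 3, 5, and 10 give d = c = b = a, so d = a. But 3 ≠ 4 — contradiction.

Unsatisfiable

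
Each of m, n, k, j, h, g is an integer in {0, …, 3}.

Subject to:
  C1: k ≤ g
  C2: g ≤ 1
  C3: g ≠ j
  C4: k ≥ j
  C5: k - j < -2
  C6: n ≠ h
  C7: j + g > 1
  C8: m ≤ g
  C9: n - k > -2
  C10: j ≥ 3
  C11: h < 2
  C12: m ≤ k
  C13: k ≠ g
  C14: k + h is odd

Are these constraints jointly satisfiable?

Unsatisfiable

From constraints 4 and 10: k ≥ j and j ≥ 3, so k ≥ 3. From constraints 1 and 2: k ≤ g and g ≤ 1, so k ≤ 1. But 1 < 3, so no value of k works.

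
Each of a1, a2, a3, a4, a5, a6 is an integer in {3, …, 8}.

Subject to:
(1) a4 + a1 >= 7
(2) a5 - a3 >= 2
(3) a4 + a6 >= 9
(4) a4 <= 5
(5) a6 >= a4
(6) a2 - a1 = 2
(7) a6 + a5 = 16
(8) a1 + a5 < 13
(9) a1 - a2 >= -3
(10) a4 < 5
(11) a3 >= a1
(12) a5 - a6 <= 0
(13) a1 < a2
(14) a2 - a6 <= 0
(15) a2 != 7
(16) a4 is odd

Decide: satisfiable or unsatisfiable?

Satisfiable

Try a1 = 4, a2 = 6, a3 = 4, a4 = 3, a5 = 8, a6 = 8.
Check constraint 1: a4 + a1 = 7; constraint 2: a5 - a3 = 4; constraint 3: a4 + a6 = 11. The remaining constraints are straightforward to verify.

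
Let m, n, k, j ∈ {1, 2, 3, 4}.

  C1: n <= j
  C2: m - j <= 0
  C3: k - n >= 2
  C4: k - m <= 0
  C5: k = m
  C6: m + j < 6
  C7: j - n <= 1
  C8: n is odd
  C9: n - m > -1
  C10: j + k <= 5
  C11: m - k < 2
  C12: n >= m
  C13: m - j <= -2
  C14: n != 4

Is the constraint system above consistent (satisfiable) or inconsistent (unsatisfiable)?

Constraints 2, 3, 4, and 7 give n − j ≥ -1, j − m ≥ 0, m − k ≥ 0, k − n ≥ 2.
Adding all 4 inequalities: the left sides telescope to 0, and the right sides sum to (-1) + 0 + 0 + 2 = 1. So 0 ≥ 1, which is false.

Unsatisfiable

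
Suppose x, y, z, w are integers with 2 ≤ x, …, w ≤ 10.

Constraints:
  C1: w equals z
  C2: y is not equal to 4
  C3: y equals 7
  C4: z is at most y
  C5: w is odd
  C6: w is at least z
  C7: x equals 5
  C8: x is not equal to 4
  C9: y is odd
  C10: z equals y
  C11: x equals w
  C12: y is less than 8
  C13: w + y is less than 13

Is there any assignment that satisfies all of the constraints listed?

Constraint 7 fixes x = 5 and constraint 3 fixes y = 7. Constraints 1, 10, and 11 give x = w = z = y, so x = y. But 5 ≠ 7 — contradiction.

Unsatisfiable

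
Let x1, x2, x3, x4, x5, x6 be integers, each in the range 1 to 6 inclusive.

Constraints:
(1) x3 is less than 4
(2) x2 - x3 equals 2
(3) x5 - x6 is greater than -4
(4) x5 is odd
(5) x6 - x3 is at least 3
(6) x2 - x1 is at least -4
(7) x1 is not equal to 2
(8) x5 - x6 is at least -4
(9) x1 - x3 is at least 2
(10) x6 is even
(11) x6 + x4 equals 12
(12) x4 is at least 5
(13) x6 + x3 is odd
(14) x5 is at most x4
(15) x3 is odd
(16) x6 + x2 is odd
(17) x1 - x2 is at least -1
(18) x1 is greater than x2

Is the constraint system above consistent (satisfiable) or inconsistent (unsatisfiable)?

Satisfiable

Setting (x1, x2, x3, x4, x5, x6) = (6, 5, 3, 6, 5, 6) satisfies everything: constraint 2: x2 - x3 = 2; constraint 3: x5 - x6 = -1, and the others follow.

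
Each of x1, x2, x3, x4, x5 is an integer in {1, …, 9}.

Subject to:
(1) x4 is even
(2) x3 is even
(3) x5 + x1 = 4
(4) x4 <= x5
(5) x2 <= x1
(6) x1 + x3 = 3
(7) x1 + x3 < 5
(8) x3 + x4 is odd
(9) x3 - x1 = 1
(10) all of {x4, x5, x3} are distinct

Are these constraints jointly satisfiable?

Unsatisfiable

Constraint 2 makes x3 even and constraint 1 makes x4 even, so x3 + x4 must be even. Constraint 8 says x3 + x4 is odd — contradiction.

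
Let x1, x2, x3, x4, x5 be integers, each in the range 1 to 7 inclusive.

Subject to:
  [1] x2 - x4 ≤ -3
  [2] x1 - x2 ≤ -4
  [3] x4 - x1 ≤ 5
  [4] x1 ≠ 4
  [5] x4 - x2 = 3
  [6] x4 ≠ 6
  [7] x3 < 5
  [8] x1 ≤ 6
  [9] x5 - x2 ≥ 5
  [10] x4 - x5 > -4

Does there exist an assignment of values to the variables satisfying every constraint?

Unsatisfiable

Constraints 1, 2, and 3 give x1 − x4 ≥ -5, x4 − x2 ≥ 3, x2 − x1 ≥ 4.
Adding all 3 inequalities: the left sides telescope to 0, and the right sides sum to (-5) + 3 + 4 = 2. So 0 ≥ 2, which is false.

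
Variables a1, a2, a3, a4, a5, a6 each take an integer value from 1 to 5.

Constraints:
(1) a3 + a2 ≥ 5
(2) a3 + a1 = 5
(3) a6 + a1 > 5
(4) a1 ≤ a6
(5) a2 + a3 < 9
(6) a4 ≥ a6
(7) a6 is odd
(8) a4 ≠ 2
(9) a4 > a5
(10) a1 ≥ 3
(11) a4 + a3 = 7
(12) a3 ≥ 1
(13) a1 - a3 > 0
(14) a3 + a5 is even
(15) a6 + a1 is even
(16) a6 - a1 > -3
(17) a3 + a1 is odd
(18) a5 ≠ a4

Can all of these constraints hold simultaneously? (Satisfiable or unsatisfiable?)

Satisfiable

Take a1 = 3, a2 = 4, a3 = 2, a4 = 5, a5 = 4, a6 = 3. Then constraint 1: a3 + a2 = 6; constraint 2: a3 + a1 = 5, and every other listed constraint is also met.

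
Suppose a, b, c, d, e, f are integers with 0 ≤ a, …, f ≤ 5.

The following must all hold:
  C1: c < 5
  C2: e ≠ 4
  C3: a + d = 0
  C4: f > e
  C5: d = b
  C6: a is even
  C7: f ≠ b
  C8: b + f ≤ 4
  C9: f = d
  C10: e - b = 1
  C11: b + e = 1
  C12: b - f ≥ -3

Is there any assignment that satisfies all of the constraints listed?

From constraints 5 and 9, f = d = b, so f = b. But constraint 7 says f ≠ b. Contradiction.

Unsatisfiable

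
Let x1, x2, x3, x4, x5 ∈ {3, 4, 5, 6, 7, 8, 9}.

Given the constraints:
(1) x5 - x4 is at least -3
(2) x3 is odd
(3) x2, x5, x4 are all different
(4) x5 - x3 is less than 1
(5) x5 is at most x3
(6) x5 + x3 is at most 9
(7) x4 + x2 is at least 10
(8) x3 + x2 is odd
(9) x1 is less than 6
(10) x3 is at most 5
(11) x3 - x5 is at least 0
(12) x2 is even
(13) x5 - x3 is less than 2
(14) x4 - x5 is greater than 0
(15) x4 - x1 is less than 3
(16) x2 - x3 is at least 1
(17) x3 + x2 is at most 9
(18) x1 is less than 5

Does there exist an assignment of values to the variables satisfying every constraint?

Try x1 = 4, x2 = 6, x3 = 3, x4 = 5, x5 = 3.
Check constraint 1: x5 - x4 = -2; constraint 4: x5 - x3 = 0; constraint 6: x5 + x3 = 6. The remaining constraints are straightforward to verify.

Satisfiable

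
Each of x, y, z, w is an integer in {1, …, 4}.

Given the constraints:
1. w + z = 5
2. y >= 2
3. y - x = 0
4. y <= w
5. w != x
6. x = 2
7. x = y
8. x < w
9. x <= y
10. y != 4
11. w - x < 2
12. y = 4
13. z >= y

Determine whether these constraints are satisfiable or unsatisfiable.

Constraint 6 fixes x = 2 and constraint 12 fixes y = 4, but constraint 7 requires x = y. Since 2 ≠ 4, contradiction.

Unsatisfiable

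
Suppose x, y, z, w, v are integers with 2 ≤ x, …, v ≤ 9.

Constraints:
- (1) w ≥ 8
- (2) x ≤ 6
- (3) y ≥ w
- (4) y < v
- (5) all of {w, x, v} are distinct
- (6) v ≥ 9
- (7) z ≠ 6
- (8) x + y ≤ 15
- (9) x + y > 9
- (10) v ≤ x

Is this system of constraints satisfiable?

From constraints 6 and 10: x ≥ v ≥ 9. From constraints 1 and 3: y ≥ w ≥ 8. Hence x + y ≥ 17. But constraint 8 requires x + y ≤ 15, and 15 < 17. Contradiction.

Unsatisfiable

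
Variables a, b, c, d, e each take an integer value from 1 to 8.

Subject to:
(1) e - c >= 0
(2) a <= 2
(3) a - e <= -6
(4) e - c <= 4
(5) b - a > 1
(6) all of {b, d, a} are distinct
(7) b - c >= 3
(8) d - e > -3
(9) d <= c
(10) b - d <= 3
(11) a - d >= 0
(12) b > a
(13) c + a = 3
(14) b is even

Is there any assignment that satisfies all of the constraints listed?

Unsatisfiable

Constraints 3, 4, 7, 10, and 11 give b − c ≥ 3, c − e ≥ -4, e − a ≥ 6, a − d ≥ 0, d − b ≥ -3.
Adding all 5 inequalities: the left sides telescope to 0, and the right sides sum to 3 + (-4) + 6 + 0 + (-3) = 2. So 0 ≥ 2, which is false.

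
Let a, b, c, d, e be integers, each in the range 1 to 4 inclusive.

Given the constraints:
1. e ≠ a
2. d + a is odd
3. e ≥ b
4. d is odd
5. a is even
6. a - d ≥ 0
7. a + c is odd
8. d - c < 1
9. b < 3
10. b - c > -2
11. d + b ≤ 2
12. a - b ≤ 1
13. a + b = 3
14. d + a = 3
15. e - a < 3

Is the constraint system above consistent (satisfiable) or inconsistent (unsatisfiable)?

Satisfiable

Take a = 2, b = 1, c = 1, d = 1, e = 3. Then constraint 6: a - d = 1; constraint 8: d - c = 0, and every other listed constraint is also met.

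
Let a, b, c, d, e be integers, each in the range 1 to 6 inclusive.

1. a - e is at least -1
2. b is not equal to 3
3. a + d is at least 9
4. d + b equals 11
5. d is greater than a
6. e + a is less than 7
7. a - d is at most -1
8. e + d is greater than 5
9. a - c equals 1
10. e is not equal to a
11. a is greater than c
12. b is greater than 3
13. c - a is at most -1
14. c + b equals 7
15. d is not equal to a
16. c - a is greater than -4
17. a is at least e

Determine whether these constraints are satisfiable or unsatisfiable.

Satisfiable

The assignment a = 3, b = 5, c = 2, d = 6, e = 1 works:
  constraint 1 holds since a - e = 2.
  constraint 3 holds since a + d = 9.
The rest check out directly.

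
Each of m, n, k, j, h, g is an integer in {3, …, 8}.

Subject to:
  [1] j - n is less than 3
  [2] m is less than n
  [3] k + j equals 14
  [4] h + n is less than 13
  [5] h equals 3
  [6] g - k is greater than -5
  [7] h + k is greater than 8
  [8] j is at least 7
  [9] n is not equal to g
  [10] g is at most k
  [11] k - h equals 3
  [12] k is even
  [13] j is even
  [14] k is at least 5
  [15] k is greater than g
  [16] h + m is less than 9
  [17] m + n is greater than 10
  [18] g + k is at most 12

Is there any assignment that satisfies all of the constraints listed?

Try m = 4, n = 8, k = 6, j = 8, h = 3, g = 3.
Check constraint 1: j - n = 0; constraint 3: k + j = 14. The remaining constraints are straightforward to verify.

Satisfiable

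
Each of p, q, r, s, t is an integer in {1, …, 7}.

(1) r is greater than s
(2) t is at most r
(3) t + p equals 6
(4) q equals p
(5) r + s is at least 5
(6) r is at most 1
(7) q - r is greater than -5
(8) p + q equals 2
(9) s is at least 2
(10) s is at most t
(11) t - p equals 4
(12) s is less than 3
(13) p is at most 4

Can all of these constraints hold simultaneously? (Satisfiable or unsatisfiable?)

Unsatisfiable

From constraints 2 and 6: t ≤ r ≤ 1. From constraint 13: p ≤ 4. Hence t + p ≤ 5. But constraint 3 requires t + p = 6, and 6 > 5. Contradiction.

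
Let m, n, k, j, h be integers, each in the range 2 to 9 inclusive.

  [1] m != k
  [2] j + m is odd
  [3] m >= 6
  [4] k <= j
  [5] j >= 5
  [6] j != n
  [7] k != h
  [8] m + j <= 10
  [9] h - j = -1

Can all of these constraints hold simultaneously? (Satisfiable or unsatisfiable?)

From constraint 3: m ≥ 6. From constraint 5: j ≥ 5. Hence m + j ≥ 11. But constraint 8 requires m + j ≤ 10, and 10 < 11. Contradiction.

Unsatisfiable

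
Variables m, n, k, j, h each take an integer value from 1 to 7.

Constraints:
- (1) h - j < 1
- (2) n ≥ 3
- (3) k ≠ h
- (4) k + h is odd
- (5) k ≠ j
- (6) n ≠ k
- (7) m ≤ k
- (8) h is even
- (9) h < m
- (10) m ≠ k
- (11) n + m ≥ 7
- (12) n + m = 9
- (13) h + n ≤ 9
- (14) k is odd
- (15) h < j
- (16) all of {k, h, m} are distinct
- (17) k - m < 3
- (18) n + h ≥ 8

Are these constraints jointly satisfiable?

The assignment m = 3, n = 6, k = 5, j = 4, h = 2 works:
  constraint 1 holds since h - j = -2.
  constraint 11 holds since n + m = 9.
  constraint 12 holds since n + m = 9.
The rest check out directly.

Satisfiable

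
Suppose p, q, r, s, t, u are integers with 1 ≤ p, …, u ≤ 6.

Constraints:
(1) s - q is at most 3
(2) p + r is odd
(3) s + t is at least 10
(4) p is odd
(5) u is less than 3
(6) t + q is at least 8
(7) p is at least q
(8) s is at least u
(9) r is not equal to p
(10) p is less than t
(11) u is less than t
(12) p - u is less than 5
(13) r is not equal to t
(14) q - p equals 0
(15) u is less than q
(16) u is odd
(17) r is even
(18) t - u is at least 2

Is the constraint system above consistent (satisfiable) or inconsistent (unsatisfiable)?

Try p = 3, q = 3, r = 2, s = 6, t = 5, u = 1.
Check constraint 1: s - q = 3; constraint 3: s + t = 11; constraint 6: t + q = 8. The remaining constraints are straightforward to verify.

Satisfiable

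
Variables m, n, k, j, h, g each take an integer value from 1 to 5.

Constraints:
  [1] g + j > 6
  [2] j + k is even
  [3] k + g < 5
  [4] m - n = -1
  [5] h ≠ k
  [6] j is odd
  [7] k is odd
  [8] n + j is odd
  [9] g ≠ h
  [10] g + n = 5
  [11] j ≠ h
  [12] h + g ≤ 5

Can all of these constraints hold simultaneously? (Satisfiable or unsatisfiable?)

Satisfiable

Take m = 1, n = 2, k = 1, j = 5, h = 2, g = 3. Then constraint 1: g + j = 8; constraint 3: k + g = 4; constraint 4: m - n = -1, and every other listed constraint is also met.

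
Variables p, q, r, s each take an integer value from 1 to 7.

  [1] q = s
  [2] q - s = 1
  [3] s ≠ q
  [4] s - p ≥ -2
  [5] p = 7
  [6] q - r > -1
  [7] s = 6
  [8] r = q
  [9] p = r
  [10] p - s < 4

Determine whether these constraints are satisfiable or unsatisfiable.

Unsatisfiable

Constraint 5 fixes p = 7 and constraint 7 fixes s = 6. Constraints 1, 8, and 9 give p = r = q = s, so p = s. But 7 ≠ 6 — contradiction.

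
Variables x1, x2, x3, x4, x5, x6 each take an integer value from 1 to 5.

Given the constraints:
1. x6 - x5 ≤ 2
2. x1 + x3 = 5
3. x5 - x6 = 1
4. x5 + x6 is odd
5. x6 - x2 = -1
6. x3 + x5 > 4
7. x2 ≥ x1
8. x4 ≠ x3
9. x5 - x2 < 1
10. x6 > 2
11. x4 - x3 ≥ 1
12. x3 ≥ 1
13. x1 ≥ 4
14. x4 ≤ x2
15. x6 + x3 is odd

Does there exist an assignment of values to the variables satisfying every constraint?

Satisfiable

The assignment x1 = 4, x2 = 5, x3 = 1, x4 = 3, x5 = 5, x6 = 4 works:
  constraint 1 holds since x6 - x5 = -1.
  constraint 2 holds since x1 + x3 = 5.
The rest check out directly.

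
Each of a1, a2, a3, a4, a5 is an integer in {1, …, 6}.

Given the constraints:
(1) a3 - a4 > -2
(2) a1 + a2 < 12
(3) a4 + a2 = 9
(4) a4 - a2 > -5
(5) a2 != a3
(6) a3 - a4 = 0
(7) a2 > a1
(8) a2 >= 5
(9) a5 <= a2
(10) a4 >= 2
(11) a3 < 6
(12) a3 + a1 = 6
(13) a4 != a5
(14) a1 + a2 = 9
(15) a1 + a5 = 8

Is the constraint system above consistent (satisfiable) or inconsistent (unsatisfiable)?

Satisfiable

The assignment a1 = 3, a2 = 6, a3 = 3, a4 = 3, a5 = 5 works:
  constraint 1 holds since a3 - a4 = 0.
  constraint 2 holds since a1 + a2 = 9.
  constraint 3 holds since a4 + a2 = 9.
The rest check out directly.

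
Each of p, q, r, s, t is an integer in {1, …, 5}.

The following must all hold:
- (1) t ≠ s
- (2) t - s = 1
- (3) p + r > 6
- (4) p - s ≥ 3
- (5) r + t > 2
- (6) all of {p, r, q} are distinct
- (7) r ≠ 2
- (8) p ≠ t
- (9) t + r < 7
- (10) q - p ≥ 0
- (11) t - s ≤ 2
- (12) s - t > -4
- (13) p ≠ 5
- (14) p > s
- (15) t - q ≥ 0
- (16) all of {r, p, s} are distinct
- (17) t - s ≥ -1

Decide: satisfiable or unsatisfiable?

Unsatisfiable

Constraints 4, 10, 11, and 15 give p − s ≥ 3, s − t ≥ -2, t − q ≥ 0, q − p ≥ 0.
Adding all 4 inequalities: the left sides telescope to 0, and the right sides sum to 3 + (-2) + 0 + 0 = 1. So 0 ≥ 1, which is false.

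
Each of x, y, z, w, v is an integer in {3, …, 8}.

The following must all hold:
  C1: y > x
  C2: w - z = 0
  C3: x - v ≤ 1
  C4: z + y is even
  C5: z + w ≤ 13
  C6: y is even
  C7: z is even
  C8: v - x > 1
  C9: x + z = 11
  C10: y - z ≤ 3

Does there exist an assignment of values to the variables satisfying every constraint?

Satisfiable

Take x = 5, y = 6, z = 6, w = 6, v = 7. Then constraint 2: w - z = 0; constraint 3: x - v = -2; constraint 5: z + w = 12, and every other listed constraint is also met.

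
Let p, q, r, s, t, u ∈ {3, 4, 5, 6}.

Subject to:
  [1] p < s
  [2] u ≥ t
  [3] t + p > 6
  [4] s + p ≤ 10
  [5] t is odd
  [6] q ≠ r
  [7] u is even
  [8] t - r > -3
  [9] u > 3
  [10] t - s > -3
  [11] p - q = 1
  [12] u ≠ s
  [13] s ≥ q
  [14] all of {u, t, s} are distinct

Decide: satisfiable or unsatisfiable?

Satisfiable

The assignment p = 4, q = 3, r = 4, s = 5, t = 3, u = 4 works:
  constraint 3 holds since t + p = 7.
  constraint 4 holds since s + p = 9.
The rest check out directly.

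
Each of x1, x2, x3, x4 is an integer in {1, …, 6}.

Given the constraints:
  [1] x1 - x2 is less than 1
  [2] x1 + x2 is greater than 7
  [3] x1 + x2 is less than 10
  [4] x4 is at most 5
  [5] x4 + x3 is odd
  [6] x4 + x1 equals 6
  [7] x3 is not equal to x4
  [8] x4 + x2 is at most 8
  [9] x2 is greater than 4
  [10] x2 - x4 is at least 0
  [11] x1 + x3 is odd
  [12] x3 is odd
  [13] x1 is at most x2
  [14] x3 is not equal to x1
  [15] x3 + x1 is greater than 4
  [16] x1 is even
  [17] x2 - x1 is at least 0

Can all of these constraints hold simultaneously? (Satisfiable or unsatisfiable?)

Take x1 = 4, x2 = 5, x3 = 1, x4 = 2. Then constraint 1: x1 - x2 = -1; constraint 2: x1 + x2 = 9, and every other listed constraint is also met.

Satisfiable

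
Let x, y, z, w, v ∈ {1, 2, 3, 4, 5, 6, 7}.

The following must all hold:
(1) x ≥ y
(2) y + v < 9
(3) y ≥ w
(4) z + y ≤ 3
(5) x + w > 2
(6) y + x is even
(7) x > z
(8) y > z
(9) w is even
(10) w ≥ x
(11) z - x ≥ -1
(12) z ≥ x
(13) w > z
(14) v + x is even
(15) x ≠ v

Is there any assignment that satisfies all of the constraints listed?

Unsatisfiable

Constraints 1, 3, 12, and 13 give x ≤ z, z < w, w ≤ y, y ≤ x. Chaining: x ≤ z < w ≤ y ≤ x, which forces x < x — impossible.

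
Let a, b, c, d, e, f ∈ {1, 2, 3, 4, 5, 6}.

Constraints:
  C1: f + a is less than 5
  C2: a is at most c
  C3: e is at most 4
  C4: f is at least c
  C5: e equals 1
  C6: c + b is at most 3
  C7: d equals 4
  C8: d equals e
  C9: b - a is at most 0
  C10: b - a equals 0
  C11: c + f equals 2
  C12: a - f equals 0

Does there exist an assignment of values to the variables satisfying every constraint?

Constraint 7 fixes d = 4 and constraint 5 fixes e = 1, but constraint 8 requires d = e. Since 4 ≠ 1, contradiction.

Unsatisfiable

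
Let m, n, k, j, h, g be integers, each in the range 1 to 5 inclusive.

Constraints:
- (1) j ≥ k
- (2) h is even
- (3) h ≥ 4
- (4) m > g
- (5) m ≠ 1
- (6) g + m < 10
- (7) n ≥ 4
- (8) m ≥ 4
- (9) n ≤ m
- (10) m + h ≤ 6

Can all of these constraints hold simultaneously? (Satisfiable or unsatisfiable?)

Unsatisfiable

From constraints 7 and 9: m ≥ n ≥ 4. From constraint 3: h ≥ 4. Hence m + h ≥ 8. But constraint 10 requires m + h ≤ 6, and 6 < 8. Contradiction.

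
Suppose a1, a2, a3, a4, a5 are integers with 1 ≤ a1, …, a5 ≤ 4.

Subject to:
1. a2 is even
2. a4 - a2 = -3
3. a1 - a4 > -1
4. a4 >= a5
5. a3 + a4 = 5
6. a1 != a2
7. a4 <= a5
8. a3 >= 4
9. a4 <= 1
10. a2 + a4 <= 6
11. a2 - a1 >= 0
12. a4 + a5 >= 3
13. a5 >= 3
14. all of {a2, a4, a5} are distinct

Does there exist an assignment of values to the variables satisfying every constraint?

From constraint 8: a3 ≥ 4. From constraints 4 and 13: a4 ≥ a5 ≥ 3. Hence a3 + a4 ≥ 7. But constraint 5 requires a3 + a4 = 5, and 5 < 7. Contradiction.

Unsatisfiable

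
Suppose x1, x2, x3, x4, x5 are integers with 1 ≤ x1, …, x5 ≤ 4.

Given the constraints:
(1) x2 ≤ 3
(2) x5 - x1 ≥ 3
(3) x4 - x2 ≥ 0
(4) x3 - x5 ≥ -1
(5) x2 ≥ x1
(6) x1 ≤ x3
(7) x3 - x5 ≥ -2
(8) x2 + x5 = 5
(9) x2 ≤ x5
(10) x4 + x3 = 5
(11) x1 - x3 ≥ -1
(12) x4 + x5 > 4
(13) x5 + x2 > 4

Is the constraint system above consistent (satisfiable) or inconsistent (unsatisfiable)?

Unsatisfiable

Constraints 2, 4, and 11 give x1 − x3 ≥ -1, x3 − x5 ≥ -1, x5 − x1 ≥ 3.
Adding all 3 inequalities: the left sides telescope to 0, and the right sides sum to (-1) + (-1) + 3 = 1. So 0 ≥ 1, which is false.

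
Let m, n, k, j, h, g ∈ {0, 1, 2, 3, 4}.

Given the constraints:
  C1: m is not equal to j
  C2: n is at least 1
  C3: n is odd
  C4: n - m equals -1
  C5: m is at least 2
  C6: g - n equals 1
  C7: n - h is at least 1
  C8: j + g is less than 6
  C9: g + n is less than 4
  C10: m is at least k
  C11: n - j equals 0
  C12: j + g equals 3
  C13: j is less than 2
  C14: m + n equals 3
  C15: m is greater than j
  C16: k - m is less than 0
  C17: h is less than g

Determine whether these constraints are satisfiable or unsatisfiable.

Satisfiable

The assignment m = 2, n = 1, k = 0, j = 1, h = 0, g = 2 works:
  constraint 4 holds since n - m = -1.
  constraint 6 holds since g - n = 1.
  constraint 7 holds since n - h = 1.
The rest check out directly.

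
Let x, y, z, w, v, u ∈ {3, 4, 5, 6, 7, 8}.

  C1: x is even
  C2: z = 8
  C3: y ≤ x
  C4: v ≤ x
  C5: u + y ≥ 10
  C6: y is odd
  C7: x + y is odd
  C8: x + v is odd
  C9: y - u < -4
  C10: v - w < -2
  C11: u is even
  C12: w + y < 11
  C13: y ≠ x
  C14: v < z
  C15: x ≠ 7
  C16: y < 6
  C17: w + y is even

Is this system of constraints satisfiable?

Take x = 4, y = 3, z = 8, w = 7, v = 3, u = 8. Then constraint 5: u + y = 11; constraint 9: y - u = -5, and every other listed constraint is also met.

Satisfiable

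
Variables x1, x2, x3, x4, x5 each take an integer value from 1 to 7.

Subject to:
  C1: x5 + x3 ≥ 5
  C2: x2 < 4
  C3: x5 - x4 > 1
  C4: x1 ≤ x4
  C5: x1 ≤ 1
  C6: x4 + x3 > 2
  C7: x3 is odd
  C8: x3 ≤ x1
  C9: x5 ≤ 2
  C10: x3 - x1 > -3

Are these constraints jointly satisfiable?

Unsatisfiable

From constraint 9: x5 ≤ 2. From constraints 5 and 8: x3 ≤ x1 ≤ 1. Hence x5 + x3 ≤ 3. But constraint 1 requires x5 + x3 ≥ 5, and 5 > 3. Contradiction.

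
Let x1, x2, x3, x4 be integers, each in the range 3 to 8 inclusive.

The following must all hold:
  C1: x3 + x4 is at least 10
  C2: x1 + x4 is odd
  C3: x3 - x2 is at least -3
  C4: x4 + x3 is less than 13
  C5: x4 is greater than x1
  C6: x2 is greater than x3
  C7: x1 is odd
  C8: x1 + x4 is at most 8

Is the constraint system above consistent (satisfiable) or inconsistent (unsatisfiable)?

Satisfiable

The assignment x1 = 3, x2 = 7, x3 = 6, x4 = 4 works:
  constraint 1 holds since x3 + x4 = 10.
  constraint 3 holds since x3 - x2 = -1.
  constraint 4 holds since x4 + x3 = 10.
The rest check out directly.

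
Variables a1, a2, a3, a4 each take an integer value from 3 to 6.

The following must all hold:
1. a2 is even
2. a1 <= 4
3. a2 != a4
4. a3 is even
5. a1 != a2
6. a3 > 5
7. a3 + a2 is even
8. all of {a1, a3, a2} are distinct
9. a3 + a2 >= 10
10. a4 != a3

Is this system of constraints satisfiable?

Try a1 = 3, a2 = 4, a3 = 6, a4 = 3.
Check constraint 1: a2 = 4 is even; constraint 8: values 3, 6, 4 are distinct; constraint 9: a3 + a2 = 10. The remaining constraints are straightforward to verify.

Satisfiable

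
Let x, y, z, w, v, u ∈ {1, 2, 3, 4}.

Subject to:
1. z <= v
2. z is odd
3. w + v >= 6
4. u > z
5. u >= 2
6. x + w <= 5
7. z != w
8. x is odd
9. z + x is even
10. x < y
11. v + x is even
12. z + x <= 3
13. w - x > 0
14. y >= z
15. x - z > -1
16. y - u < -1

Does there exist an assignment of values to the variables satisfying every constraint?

One satisfying assignment is x = 1, y = 2, z = 1, w = 4, v = 3, u = 4.
For the less obvious constraints — constraint 3: w + v = 7; constraint 6: x + w = 5; constraint 12: z + x = 2 — and the others hold by inspection.

Satisfiable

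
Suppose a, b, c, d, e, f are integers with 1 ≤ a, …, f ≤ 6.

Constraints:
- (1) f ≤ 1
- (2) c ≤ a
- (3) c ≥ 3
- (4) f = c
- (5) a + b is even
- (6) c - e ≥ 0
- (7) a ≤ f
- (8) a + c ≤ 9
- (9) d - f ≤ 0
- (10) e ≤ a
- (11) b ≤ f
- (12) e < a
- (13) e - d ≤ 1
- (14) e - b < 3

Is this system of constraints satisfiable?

Unsatisfiable

From constraints 2 and 3: a ≥ c and c ≥ 3, so a ≥ 3. From constraints 1 and 7: a ≤ f and f ≤ 1, so a ≤ 1. But 1 < 3, so no value of a works.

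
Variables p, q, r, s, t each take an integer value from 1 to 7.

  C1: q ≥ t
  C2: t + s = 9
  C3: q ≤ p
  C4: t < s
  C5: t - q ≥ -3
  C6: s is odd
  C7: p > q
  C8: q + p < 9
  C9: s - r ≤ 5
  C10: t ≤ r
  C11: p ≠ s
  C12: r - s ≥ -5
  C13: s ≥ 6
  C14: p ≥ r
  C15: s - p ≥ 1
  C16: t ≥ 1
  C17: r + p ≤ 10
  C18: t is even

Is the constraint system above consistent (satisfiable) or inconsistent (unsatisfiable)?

One satisfying assignment is p = 5, q = 2, r = 2, s = 7, t = 2.
For the less obvious constraints — constraint 2: t + s = 9; constraint 5: t - q = 0 — and the others hold by inspection.

Satisfiable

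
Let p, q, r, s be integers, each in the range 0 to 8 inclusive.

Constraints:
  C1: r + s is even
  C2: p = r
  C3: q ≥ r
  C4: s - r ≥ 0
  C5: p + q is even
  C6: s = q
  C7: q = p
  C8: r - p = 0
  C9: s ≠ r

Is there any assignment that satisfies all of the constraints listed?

From constraints 2, 6, and 7, s = q = p = r, so s = r. But constraint 9 says s ≠ r. Contradiction.

Unsatisfiable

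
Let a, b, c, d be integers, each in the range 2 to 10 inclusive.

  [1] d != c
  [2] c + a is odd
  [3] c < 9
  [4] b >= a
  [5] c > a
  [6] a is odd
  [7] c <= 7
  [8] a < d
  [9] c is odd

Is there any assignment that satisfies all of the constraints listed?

Unsatisfiable

Constraint 9 makes c odd and constraint 6 makes a odd, so c + a must be even. Constraint 2 says c + a is odd — contradiction.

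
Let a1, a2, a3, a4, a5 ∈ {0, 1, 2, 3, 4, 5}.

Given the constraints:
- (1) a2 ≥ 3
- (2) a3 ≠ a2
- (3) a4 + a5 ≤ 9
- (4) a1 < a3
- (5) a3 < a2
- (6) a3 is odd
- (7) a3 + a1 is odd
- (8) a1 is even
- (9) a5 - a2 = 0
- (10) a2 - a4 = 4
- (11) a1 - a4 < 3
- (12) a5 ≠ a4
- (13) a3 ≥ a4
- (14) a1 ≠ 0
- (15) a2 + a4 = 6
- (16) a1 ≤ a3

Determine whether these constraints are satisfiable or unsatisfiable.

Setting (a1, a2, a3, a4, a5) = (2, 5, 3, 1, 5) satisfies everything: constraint 3: a4 + a5 = 6; constraint 9: a5 - a2 = 0, and the others follow.

Satisfiable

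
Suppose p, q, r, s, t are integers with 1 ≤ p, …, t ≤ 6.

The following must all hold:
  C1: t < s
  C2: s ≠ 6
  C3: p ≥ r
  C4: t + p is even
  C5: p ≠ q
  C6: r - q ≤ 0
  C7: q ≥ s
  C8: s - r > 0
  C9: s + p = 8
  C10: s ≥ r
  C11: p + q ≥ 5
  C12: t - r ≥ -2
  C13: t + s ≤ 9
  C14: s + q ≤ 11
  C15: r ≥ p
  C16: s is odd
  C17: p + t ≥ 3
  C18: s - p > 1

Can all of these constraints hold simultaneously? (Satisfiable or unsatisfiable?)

One satisfying assignment is p = 3, q = 5, r = 3, s = 5, t = 3.
For the less obvious constraints — constraint 6: r - q = -2; constraint 8: s - r = 2; constraint 9: s + p = 8 — and the others hold by inspection.

Satisfiable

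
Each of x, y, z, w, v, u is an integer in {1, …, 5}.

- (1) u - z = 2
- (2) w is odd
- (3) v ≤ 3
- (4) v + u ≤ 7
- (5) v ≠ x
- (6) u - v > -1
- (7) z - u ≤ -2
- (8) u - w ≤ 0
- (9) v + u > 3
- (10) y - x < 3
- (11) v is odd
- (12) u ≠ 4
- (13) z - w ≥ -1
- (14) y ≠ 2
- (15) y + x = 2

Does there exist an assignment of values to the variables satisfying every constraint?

Unsatisfiable

Constraints 7, 8, and 13 give w − u ≥ 0, u − z ≥ 2, z − w ≥ -1.
Adding all 3 inequalities: the left sides telescope to 0, and the right sides sum to 0 + 2 + (-1) = 1. So 0 ≥ 1, which is false.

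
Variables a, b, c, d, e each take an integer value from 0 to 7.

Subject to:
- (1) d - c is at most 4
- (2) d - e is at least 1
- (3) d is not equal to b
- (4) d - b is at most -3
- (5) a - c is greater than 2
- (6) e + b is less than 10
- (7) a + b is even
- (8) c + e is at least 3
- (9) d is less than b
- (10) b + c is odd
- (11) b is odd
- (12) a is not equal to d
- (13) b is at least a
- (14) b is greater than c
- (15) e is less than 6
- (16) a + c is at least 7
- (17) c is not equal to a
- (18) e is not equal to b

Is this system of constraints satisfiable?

Try a = 5, b = 7, c = 2, d = 3, e = 1.
Check constraint 1: d - c = 1; constraint 2: d - e = 2. The remaining constraints are straightforward to verify.

Satisfiable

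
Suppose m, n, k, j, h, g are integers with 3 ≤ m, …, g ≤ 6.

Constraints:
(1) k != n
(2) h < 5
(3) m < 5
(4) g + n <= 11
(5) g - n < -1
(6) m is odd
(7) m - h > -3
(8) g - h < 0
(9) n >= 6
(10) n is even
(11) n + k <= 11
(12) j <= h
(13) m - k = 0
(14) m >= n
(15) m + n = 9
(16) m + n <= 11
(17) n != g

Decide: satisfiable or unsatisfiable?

Unsatisfiable

From constraints 9 and 14: m ≥ n and n ≥ 6, so m ≥ 6. From constraint 3: m ≤ 4. But 4 < 6, so no value of m works.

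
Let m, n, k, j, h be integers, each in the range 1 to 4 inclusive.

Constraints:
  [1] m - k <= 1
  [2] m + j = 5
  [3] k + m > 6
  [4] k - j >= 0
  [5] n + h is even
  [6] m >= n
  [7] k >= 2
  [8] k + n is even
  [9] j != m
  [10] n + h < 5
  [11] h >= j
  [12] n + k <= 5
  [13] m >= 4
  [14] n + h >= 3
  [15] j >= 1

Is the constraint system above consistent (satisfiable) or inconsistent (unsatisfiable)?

The assignment m = 4, n = 1, k = 3, j = 1, h = 3 works:
  constraint 1 holds since m - k = 1.
  constraint 2 holds since m + j = 5.
  constraint 3 holds since k + m = 7.
The rest check out directly.

Satisfiable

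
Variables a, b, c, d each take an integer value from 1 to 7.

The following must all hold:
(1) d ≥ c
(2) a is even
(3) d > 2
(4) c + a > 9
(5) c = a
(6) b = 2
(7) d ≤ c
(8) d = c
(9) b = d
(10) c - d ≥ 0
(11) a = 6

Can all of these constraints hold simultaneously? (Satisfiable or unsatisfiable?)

Unsatisfiable

Constraint 6 fixes b = 2 and constraint 11 fixes a = 6. Constraints 5, 8, and 9 give b = d = c = a, so b = a. But 2 ≠ 6 — contradiction.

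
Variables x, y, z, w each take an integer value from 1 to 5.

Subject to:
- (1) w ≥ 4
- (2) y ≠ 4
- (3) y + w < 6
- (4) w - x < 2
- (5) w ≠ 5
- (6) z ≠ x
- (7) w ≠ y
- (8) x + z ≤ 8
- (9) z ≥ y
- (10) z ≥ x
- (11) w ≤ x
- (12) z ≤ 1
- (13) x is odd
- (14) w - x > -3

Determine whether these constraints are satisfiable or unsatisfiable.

Unsatisfiable

From constraints 1 and 11: x ≥ w and w ≥ 4, so x ≥ 4. From constraints 10 and 12: x ≤ z and z ≤ 1, so x ≤ 1. But 1 < 4, so no value of x works.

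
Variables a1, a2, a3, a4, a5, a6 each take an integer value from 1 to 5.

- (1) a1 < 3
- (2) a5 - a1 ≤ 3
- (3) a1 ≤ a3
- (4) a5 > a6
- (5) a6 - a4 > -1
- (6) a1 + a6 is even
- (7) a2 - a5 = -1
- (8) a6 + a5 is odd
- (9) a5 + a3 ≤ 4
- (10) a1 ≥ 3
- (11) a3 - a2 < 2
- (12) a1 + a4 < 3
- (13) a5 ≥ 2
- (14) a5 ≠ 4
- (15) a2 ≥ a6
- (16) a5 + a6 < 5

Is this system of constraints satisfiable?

Unsatisfiable

From constraint 13: a5 ≥ 2. From constraints 3 and 10: a3 ≥ a1 ≥ 3. Hence a5 + a3 ≥ 5. But constraint 9 requires a5 + a3 ≤ 4, and 4 < 5. Contradiction.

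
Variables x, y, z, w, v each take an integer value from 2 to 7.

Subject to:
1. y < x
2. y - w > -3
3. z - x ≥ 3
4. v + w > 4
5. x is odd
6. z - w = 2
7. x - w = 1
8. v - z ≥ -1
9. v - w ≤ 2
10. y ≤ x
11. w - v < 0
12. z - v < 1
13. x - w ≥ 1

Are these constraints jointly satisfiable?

Constraints 3, 8, 9, and 13 give w − v ≥ -2, v − z ≥ -1, z − x ≥ 3, x − w ≥ 1.
Adding all 4 inequalities: the left sides telescope to 0, and the right sides sum to (-2) + (-1) + 3 + 1 = 1. So 0 ≥ 1, which is false.

Unsatisfiable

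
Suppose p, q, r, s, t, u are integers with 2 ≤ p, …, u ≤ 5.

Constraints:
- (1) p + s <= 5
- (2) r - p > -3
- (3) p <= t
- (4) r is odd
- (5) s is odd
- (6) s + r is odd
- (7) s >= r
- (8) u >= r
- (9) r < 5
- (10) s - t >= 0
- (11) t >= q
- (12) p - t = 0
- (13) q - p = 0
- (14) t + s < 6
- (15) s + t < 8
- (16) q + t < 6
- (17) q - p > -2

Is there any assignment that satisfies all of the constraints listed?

Unsatisfiable

Constraint 5 makes s odd and constraint 4 makes r odd, so s + r must be even. Constraint 6 says s + r is odd — contradiction.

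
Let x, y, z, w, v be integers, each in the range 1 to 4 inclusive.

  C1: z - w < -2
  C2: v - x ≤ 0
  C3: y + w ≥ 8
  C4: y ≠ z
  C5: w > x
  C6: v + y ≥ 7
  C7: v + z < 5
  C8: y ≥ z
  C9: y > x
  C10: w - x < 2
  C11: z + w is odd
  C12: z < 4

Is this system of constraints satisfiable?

Take x = 3, y = 4, z = 1, w = 4, v = 3. Then constraint 1: z - w = -3; constraint 2: v - x = 0, and every other listed constraint is also met.

Satisfiable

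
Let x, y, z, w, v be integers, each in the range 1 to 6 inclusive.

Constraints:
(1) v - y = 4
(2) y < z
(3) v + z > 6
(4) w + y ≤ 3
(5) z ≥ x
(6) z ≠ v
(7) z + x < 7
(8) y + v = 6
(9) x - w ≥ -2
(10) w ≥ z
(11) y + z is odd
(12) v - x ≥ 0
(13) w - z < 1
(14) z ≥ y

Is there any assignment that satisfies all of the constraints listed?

Satisfiable

The assignment x = 2, y = 1, z = 2, w = 2, v = 5 works:
  constraint 1 holds since v - y = 4.
  constraint 3 holds since v + z = 7.
The rest check out directly.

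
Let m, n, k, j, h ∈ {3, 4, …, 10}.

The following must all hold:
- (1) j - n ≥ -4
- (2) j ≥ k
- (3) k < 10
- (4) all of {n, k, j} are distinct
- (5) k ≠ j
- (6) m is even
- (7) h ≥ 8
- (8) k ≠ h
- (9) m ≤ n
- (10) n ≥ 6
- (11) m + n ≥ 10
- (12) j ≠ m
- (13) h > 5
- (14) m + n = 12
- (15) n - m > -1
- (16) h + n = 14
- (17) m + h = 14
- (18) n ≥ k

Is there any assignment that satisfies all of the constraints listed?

Satisfiable

Setting (m, n, k, j, h) = (6, 6, 3, 4, 8) satisfies everything: constraint 1: j - n = -2; constraint 11: m + n = 12, and the others follow.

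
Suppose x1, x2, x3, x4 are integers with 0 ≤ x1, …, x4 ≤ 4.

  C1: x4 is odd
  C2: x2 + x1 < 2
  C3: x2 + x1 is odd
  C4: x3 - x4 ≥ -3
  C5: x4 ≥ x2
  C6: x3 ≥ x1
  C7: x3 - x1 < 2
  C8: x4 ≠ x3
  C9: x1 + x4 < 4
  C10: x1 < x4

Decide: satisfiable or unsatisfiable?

Satisfiable

Setting (x1, x2, x3, x4) = (0, 1, 0, 3) satisfies everything: constraint 2: x2 + x1 = 1; constraint 4: x3 - x4 = -3; constraint 7: x3 - x1 = 0, and the others follow.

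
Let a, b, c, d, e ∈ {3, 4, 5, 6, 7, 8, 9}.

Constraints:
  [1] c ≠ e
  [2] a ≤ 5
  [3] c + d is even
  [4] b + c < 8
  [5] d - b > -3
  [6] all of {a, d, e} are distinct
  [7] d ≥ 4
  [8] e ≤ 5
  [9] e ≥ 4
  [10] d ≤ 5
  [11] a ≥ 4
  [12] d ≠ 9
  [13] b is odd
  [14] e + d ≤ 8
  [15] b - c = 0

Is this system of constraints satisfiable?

Constraints 2, 7, 8, 9, 10, and 11 confine each of a, d, e to the 2 values {4, 5}.
Constraint 6 requires all 3 of them to be distinct, but only 2 values are available — impossible by the pigeonhole principle.

Unsatisfiable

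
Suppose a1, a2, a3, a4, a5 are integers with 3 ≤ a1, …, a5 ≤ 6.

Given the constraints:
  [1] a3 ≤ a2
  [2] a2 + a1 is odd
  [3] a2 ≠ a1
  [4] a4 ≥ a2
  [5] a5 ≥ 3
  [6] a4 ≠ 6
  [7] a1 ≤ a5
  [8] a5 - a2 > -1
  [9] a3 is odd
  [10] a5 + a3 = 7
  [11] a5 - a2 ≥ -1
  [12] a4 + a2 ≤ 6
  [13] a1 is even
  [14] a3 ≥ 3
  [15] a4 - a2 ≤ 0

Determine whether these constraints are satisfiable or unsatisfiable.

Satisfiable

Try a1 = 4, a2 = 3, a3 = 3, a4 = 3, a5 = 4.
Check constraint 8: a5 - a2 = 1; constraint 10: a5 + a3 = 7; constraint 11: a5 - a2 = 1. The remaining constraints are straightforward to verify.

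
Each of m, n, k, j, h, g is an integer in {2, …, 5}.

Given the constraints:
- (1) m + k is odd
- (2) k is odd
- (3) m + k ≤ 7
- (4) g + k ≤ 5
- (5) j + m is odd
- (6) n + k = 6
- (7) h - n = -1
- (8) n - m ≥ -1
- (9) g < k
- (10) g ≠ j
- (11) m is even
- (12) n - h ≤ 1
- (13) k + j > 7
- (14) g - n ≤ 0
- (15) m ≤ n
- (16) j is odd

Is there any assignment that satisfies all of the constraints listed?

Satisfiable

Take m = 2, n = 3, k = 3, j = 5, h = 2, g = 2. Then constraint 3: m + k = 5; constraint 4: g + k = 5; constraint 6: n + k = 6, and every other listed constraint is also met.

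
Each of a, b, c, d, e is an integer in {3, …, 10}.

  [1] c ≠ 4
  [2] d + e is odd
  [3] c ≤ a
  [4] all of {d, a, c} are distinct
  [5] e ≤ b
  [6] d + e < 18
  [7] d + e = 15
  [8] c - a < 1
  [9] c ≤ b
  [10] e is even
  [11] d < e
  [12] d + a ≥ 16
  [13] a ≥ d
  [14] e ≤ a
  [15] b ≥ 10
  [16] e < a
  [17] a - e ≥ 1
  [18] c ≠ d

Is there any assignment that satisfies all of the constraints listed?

Satisfiable

Setting (a, b, c, d, e) = (10, 10, 9, 7, 8) satisfies everything: constraint 6: d + e = 15; constraint 7: d + e = 15, and the others follow.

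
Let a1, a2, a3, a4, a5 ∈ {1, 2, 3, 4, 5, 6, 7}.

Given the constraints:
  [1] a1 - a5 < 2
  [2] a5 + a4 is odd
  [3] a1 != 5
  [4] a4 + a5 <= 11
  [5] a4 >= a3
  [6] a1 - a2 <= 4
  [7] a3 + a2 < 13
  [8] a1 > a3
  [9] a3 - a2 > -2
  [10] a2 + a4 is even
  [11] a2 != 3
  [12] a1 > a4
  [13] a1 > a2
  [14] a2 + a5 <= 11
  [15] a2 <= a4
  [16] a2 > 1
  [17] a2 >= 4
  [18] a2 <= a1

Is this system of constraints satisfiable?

Satisfiable

Try a1 = 7, a2 = 5, a3 = 5, a4 = 5, a5 = 6.
Check constraint 1: a1 - a5 = 1; constraint 4: a4 + a5 = 11; constraint 6: a1 - a2 = 2. The remaining constraints are straightforward to verify.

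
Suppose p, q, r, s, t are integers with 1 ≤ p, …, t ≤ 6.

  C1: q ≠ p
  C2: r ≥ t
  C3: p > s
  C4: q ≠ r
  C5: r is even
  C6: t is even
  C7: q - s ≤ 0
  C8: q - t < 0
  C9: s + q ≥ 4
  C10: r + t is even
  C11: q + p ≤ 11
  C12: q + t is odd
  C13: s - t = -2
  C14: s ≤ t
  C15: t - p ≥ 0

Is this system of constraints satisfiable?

Satisfiable

Try p = 6, q = 3, r = 6, s = 4, t = 6.
Check constraint 7: q - s = -1; constraint 8: q - t = -3; constraint 9: s + q = 7. The remaining constraints are straightforward to verify.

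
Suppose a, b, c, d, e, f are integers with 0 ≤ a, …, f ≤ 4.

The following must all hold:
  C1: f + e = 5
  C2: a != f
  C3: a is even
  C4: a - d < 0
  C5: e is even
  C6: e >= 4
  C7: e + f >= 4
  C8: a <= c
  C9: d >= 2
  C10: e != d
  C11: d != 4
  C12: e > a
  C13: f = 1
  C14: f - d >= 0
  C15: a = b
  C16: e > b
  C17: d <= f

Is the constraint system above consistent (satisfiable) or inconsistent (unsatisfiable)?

From constraints 9 and 17: f ≥ d ≥ 2. From constraint 6: e ≥ 4. Hence f + e ≥ 6. But constraint 1 requires f + e = 5, and 5 < 6. Contradiction.

Unsatisfiable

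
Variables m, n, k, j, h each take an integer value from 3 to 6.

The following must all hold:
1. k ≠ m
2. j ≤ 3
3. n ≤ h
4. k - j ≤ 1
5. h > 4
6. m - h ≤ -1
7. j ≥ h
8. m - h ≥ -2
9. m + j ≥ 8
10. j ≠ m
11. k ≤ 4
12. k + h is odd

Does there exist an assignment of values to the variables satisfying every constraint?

From constraint 5: h ≥ 5. From constraints 2 and 7: h ≤ j and j ≤ 3, so h ≤ 3. But 3 < 5, so no value of h works.

Unsatisfiable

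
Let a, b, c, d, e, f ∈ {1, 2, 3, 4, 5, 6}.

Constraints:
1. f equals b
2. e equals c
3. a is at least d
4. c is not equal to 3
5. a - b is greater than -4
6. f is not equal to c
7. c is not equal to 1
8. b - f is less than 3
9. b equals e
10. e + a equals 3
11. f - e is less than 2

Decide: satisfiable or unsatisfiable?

From constraints 1, 2, and 9, f = b = e = c, so f = c. But constraint 6 says f ≠ c. Contradiction.

Unsatisfiable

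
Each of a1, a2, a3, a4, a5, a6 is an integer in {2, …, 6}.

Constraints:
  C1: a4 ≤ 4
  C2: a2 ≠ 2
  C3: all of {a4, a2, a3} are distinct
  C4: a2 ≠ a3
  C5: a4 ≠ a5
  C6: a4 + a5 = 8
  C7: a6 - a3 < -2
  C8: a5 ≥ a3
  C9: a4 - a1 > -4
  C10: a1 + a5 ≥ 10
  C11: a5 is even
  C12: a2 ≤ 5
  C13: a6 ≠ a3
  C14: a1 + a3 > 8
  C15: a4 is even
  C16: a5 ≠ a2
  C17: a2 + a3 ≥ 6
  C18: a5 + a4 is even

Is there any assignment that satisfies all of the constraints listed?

Satisfiable

Try a1 = 4, a2 = 3, a3 = 6, a4 = 2, a5 = 6, a6 = 2.
Check constraint 6: a4 + a5 = 8; constraint 7: a6 - a3 = -4. The remaining constraints are straightforward to verify.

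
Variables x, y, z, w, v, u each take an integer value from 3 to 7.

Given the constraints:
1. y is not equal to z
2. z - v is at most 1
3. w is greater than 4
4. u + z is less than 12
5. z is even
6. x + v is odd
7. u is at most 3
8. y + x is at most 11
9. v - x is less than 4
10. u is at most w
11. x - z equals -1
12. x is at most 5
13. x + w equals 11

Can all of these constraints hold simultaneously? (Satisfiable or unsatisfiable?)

One satisfying assignment is x = 5, y = 4, z = 6, w = 6, v = 6, u = 3.
For the less obvious constraints — constraint 2: z - v = 0; constraint 4: u + z = 9 — and the others hold by inspection.

Satisfiable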